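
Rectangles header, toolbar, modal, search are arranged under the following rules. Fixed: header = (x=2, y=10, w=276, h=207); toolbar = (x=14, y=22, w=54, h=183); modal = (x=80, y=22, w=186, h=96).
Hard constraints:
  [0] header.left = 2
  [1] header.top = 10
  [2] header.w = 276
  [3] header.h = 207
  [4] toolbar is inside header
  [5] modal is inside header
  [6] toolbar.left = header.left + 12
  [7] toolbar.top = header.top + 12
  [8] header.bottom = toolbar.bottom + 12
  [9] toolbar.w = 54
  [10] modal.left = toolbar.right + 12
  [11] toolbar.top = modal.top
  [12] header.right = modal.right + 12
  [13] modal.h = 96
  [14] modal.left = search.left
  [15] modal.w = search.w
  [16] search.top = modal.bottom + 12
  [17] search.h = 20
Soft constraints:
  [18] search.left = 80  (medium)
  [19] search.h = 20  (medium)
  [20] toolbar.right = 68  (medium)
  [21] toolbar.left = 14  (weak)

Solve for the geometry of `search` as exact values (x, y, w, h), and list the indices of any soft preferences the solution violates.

1. search.x = 80  [modal.left = search.left]
2. search.w = 186  [modal.w = search.w]
3. search.y = 130  [search.top = modal.bottom + 12]
4. search.h = 20  [search.h = 20]

search = (x=80, y=130, w=186, h=20)
violated soft preferences: none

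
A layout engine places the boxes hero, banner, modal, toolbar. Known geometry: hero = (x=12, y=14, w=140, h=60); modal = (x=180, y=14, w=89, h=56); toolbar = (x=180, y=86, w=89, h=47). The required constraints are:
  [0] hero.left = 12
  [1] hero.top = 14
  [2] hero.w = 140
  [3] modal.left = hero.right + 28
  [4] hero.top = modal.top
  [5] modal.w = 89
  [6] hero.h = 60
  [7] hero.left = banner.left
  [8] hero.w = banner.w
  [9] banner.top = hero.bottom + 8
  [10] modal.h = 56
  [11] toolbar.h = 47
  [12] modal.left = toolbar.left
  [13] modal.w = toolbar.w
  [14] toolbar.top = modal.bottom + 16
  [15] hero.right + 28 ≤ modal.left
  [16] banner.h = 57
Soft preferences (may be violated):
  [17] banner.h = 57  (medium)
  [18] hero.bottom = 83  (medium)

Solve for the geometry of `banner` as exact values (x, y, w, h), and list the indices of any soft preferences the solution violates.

banner = (x=12, y=82, w=140, h=57)
violated soft preferences: 18

1. banner.x = 12  [hero.left = banner.left]
2. banner.w = 140  [hero.w = banner.w]
3. banner.y = 82  [banner.top = hero.bottom + 8]
4. banner.h = 57  [banner.h = 57]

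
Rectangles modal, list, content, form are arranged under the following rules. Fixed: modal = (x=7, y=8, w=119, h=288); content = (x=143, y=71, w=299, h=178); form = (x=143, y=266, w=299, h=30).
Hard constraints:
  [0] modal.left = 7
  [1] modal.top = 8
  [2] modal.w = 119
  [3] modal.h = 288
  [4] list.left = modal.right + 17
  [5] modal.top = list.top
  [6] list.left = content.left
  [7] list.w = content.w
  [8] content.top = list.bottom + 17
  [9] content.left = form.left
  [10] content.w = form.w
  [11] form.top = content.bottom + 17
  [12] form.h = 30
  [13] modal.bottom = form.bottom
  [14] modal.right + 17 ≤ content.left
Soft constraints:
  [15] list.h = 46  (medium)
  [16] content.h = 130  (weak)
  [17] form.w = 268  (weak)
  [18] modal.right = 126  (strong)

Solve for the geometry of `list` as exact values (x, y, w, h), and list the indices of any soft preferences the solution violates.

1. list.x = 143  [list.left = modal.right + 17]
2. list.y = 8  [modal.top = list.top]
3. list.w = 299  [list.w = content.w]
4. list.h = 46  [content.top = list.bottom + 17]

list = (x=143, y=8, w=299, h=46)
violated soft preferences: 16, 17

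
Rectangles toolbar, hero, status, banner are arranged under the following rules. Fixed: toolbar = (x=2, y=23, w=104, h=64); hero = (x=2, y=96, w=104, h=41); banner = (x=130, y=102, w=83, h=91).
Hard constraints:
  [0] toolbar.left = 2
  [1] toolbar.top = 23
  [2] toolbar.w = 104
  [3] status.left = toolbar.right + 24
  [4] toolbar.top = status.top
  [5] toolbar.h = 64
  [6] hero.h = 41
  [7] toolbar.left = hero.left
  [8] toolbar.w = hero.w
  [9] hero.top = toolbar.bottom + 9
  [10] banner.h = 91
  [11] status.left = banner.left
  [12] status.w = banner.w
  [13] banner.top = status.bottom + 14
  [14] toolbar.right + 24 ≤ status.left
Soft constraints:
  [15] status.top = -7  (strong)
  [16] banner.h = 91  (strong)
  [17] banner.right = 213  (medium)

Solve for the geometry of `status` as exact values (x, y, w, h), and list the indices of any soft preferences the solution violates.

1. status.x = 130  [status.left = toolbar.right + 24]
2. status.y = 23  [toolbar.top = status.top]
3. status.w = 83  [status.w = banner.w]
4. status.h = 65  [banner.top = status.bottom + 14]

status = (x=130, y=23, w=83, h=65)
violated soft preferences: 15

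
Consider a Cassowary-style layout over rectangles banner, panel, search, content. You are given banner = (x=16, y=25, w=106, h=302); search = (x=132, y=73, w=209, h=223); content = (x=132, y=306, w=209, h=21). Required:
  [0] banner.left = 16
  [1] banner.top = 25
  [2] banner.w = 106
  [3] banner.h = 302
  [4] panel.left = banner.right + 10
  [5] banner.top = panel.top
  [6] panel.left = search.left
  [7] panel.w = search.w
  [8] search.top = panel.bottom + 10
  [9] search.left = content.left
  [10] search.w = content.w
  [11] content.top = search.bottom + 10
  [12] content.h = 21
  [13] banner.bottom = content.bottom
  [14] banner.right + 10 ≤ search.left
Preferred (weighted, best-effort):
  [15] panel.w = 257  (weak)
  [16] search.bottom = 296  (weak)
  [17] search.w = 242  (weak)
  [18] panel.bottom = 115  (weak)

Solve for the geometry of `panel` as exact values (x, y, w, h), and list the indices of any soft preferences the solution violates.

1. panel.x = 132  [panel.left = banner.right + 10]
2. panel.y = 25  [banner.top = panel.top]
3. panel.w = 209  [panel.w = search.w]
4. panel.h = 38  [search.top = panel.bottom + 10]

panel = (x=132, y=25, w=209, h=38)
violated soft preferences: 15, 17, 18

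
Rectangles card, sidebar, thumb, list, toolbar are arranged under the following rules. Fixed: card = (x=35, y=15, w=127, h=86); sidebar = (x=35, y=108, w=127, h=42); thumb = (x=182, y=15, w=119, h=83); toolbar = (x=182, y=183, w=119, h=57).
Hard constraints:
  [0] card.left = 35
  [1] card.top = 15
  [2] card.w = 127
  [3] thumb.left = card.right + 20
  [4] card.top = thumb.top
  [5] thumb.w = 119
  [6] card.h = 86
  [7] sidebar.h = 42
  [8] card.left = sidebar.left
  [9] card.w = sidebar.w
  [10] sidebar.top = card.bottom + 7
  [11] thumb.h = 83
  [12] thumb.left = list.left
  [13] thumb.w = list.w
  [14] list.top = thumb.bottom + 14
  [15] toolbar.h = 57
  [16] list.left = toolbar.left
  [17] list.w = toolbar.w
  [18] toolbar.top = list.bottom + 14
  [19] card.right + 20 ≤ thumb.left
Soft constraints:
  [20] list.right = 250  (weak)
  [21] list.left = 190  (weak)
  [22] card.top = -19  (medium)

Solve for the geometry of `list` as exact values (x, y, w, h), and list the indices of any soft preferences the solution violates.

1. list.x = 182  [thumb.left = list.left]
2. list.w = 119  [thumb.w = list.w]
3. list.y = 112  [list.top = thumb.bottom + 14]
4. list.h = 57  [toolbar.top = list.bottom + 14]

list = (x=182, y=112, w=119, h=57)
violated soft preferences: 20, 21, 22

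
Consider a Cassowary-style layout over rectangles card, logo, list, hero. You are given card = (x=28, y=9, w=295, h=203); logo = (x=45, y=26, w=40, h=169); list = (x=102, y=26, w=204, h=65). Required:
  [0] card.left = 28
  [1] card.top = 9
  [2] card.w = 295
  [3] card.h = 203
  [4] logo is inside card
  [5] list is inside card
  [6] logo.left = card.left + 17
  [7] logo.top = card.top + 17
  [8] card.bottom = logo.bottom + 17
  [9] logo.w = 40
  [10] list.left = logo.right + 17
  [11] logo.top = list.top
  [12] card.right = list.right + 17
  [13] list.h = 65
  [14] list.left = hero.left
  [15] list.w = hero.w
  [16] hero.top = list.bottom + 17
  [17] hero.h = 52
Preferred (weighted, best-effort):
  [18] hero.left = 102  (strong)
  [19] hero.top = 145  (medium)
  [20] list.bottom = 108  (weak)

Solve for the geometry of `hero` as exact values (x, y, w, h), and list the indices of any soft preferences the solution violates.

1. hero.x = 102  [list.left = hero.left]
2. hero.w = 204  [list.w = hero.w]
3. hero.y = 108  [hero.top = list.bottom + 17]
4. hero.h = 52  [hero.h = 52]

hero = (x=102, y=108, w=204, h=52)
violated soft preferences: 19, 20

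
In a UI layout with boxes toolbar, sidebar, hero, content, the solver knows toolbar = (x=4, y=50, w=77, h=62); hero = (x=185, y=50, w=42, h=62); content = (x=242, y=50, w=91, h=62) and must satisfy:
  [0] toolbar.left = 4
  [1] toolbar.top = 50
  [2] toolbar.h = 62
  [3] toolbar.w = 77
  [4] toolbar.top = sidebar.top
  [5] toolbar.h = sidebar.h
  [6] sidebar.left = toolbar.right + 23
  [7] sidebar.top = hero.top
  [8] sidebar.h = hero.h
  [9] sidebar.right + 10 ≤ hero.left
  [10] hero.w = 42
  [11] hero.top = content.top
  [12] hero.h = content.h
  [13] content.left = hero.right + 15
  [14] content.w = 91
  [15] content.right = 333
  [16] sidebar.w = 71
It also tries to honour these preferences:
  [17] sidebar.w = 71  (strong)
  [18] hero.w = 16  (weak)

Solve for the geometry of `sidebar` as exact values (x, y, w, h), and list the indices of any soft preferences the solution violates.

sidebar = (x=104, y=50, w=71, h=62)
violated soft preferences: 18

1. sidebar.y = 50  [toolbar.top = sidebar.top]
2. sidebar.h = 62  [toolbar.h = sidebar.h]
3. sidebar.x = 104  [sidebar.left = toolbar.right + 23]
4. sidebar.w = 71  [sidebar.w = 71]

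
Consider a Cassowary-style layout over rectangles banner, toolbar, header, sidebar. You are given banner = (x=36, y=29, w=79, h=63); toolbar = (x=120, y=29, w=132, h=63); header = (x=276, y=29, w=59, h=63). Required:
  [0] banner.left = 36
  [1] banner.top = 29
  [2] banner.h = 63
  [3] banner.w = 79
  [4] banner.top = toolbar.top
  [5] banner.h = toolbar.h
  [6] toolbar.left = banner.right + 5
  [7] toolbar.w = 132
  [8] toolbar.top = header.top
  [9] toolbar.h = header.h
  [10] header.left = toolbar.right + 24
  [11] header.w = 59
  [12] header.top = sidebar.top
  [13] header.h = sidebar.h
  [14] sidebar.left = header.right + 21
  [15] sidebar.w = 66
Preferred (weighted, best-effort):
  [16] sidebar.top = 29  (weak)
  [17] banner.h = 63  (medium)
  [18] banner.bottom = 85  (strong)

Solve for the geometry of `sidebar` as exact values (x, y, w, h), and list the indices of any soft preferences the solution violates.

1. sidebar.y = 29  [header.top = sidebar.top]
2. sidebar.h = 63  [header.h = sidebar.h]
3. sidebar.x = 356  [sidebar.left = header.right + 21]
4. sidebar.w = 66  [sidebar.w = 66]

sidebar = (x=356, y=29, w=66, h=63)
violated soft preferences: 18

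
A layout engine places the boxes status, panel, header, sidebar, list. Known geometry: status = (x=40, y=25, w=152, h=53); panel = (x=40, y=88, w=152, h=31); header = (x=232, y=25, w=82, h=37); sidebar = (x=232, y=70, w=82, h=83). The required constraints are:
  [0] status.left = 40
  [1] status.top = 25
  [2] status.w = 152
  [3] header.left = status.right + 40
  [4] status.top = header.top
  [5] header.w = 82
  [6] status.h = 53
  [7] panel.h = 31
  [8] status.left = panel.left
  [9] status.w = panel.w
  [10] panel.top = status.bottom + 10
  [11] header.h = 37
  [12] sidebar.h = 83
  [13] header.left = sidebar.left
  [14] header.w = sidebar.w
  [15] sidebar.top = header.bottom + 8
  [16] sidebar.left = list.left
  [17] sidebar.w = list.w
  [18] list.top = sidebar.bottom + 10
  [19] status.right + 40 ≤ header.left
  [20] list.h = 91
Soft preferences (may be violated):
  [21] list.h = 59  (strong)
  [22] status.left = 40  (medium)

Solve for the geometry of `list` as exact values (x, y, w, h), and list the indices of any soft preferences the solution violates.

list = (x=232, y=163, w=82, h=91)
violated soft preferences: 21

1. list.x = 232  [sidebar.left = list.left]
2. list.w = 82  [sidebar.w = list.w]
3. list.y = 163  [list.top = sidebar.bottom + 10]
4. list.h = 91  [list.h = 91]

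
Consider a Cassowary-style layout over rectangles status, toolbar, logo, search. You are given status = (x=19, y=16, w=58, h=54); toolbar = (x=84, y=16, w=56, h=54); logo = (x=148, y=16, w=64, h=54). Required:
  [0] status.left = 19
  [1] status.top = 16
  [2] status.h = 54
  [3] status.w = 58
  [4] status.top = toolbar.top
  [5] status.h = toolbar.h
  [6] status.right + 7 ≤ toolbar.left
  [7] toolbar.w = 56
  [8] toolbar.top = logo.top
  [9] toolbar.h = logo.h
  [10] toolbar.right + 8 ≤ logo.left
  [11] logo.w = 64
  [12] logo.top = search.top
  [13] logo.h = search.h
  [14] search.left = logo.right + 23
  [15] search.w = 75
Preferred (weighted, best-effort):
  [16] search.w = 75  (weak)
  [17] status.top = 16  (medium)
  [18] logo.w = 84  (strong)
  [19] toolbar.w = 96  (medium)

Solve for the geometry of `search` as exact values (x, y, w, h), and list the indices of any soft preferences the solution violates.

1. search.y = 16  [logo.top = search.top]
2. search.h = 54  [logo.h = search.h]
3. search.x = 235  [search.left = logo.right + 23]
4. search.w = 75  [search.w = 75]

search = (x=235, y=16, w=75, h=54)
violated soft preferences: 18, 19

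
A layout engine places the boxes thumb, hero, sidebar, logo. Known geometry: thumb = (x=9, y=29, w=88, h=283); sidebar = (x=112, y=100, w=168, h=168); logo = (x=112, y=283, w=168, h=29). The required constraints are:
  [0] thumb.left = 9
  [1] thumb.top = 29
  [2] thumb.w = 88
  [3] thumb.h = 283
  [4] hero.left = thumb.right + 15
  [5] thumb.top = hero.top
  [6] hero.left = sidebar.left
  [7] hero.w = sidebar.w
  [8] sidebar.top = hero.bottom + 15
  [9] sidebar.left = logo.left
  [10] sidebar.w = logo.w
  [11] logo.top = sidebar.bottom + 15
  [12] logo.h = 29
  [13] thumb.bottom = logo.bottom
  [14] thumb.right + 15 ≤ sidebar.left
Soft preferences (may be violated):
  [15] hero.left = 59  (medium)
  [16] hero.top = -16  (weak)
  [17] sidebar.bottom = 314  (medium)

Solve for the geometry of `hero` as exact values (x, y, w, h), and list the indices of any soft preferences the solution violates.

hero = (x=112, y=29, w=168, h=56)
violated soft preferences: 15, 16, 17

1. hero.x = 112  [hero.left = thumb.right + 15]
2. hero.y = 29  [thumb.top = hero.top]
3. hero.w = 168  [hero.w = sidebar.w]
4. hero.h = 56  [sidebar.top = hero.bottom + 15]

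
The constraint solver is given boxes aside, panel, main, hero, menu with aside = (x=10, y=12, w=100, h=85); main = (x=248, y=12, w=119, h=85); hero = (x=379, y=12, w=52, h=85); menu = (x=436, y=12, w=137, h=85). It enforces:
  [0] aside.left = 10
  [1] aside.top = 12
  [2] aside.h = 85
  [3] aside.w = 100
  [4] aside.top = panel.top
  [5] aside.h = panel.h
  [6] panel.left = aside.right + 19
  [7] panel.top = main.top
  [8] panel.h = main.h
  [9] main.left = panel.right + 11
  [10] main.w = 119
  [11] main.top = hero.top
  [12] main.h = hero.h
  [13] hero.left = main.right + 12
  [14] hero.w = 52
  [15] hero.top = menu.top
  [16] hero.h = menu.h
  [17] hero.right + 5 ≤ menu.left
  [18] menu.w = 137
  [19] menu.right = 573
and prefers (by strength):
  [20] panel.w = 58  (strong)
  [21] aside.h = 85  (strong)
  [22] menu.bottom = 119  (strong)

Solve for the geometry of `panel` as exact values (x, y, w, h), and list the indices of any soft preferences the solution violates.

1. panel.y = 12  [aside.top = panel.top]
2. panel.h = 85  [aside.h = panel.h]
3. panel.x = 129  [panel.left = aside.right + 19]
4. panel.w = 108  [main.left = panel.right + 11]

panel = (x=129, y=12, w=108, h=85)
violated soft preferences: 20, 22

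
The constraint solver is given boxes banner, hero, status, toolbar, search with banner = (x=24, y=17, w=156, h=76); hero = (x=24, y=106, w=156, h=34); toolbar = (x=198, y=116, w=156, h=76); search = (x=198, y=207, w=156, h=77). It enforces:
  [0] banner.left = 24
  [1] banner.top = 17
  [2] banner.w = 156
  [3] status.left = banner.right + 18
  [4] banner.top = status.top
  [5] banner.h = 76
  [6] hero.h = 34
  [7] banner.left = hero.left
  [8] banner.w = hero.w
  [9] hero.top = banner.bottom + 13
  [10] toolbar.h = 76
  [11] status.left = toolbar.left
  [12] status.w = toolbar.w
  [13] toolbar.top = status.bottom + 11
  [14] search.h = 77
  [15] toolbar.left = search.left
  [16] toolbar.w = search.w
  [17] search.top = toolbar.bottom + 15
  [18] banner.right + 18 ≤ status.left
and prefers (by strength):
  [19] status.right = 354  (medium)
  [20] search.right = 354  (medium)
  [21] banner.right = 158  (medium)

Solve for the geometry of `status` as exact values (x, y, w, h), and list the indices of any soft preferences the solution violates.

1. status.x = 198  [status.left = banner.right + 18]
2. status.y = 17  [banner.top = status.top]
3. status.w = 156  [status.w = toolbar.w]
4. status.h = 88  [toolbar.top = status.bottom + 11]

status = (x=198, y=17, w=156, h=88)
violated soft preferences: 21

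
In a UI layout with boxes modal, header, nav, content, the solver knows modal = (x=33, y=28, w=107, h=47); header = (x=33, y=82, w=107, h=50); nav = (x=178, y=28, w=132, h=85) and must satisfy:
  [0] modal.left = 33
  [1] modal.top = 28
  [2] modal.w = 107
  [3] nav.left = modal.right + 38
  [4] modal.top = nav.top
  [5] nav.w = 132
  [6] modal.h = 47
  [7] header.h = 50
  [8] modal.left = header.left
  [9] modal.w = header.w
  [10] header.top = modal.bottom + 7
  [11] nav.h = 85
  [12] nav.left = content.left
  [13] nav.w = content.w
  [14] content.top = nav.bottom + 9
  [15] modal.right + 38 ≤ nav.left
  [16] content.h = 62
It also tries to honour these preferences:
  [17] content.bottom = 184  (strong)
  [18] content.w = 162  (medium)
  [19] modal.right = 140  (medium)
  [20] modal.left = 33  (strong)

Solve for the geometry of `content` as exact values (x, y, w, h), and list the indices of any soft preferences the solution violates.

1. content.x = 178  [nav.left = content.left]
2. content.w = 132  [nav.w = content.w]
3. content.y = 122  [content.top = nav.bottom + 9]
4. content.h = 62  [content.h = 62]

content = (x=178, y=122, w=132, h=62)
violated soft preferences: 18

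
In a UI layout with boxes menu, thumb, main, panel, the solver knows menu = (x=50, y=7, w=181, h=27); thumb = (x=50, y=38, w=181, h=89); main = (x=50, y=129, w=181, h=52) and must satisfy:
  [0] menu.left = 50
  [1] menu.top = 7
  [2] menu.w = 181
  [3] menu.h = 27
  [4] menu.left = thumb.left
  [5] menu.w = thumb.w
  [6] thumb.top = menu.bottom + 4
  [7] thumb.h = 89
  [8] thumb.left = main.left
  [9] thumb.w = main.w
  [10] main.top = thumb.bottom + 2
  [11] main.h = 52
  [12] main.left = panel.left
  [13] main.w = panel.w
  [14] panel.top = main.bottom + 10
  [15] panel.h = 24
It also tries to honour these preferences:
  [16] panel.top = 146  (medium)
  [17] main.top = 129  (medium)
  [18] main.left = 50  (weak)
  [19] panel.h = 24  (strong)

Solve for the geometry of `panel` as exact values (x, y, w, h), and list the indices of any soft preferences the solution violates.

1. panel.x = 50  [main.left = panel.left]
2. panel.w = 181  [main.w = panel.w]
3. panel.y = 191  [panel.top = main.bottom + 10]
4. panel.h = 24  [panel.h = 24]

panel = (x=50, y=191, w=181, h=24)
violated soft preferences: 16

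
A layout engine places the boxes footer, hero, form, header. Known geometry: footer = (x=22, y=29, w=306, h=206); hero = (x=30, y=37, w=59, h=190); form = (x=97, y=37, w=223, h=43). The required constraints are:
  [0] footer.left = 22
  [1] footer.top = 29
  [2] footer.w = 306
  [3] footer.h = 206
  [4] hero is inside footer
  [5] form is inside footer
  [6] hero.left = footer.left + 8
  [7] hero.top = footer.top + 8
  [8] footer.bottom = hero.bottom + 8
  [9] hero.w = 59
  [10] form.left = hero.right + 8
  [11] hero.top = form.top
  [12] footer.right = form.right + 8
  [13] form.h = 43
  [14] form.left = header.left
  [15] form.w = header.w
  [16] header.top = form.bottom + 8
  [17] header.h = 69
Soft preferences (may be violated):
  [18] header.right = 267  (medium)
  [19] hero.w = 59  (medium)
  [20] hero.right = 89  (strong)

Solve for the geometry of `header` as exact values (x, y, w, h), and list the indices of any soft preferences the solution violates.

header = (x=97, y=88, w=223, h=69)
violated soft preferences: 18

1. header.x = 97  [form.left = header.left]
2. header.w = 223  [form.w = header.w]
3. header.y = 88  [header.top = form.bottom + 8]
4. header.h = 69  [header.h = 69]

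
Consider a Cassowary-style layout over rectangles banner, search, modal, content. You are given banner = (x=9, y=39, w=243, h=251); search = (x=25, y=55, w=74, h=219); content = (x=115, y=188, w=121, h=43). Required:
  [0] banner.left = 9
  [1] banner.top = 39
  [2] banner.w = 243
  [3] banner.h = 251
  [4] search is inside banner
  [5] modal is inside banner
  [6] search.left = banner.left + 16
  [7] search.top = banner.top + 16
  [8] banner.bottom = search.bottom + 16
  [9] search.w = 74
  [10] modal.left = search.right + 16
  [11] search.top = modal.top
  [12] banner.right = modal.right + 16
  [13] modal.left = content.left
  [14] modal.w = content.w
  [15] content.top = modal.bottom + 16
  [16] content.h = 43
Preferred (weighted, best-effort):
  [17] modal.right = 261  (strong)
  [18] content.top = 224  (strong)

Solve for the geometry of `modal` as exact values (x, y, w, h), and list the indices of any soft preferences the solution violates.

1. modal.x = 115  [modal.left = search.right + 16]
2. modal.y = 55  [search.top = modal.top]
3. modal.w = 121  [banner.right = modal.right + 16]
4. modal.h = 117  [content.top = modal.bottom + 16]

modal = (x=115, y=55, w=121, h=117)
violated soft preferences: 17, 18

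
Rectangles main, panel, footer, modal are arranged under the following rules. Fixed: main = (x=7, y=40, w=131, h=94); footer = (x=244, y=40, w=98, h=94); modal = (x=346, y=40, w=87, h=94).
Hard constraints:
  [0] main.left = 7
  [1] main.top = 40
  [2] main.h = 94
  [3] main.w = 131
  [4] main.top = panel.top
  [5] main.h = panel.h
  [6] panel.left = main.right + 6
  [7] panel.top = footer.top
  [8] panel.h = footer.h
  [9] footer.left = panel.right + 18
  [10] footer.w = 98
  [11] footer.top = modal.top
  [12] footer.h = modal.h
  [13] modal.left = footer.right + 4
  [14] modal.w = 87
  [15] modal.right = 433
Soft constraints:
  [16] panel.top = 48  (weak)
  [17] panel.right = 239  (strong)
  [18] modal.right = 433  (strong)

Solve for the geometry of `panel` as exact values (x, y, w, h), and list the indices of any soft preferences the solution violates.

panel = (x=144, y=40, w=82, h=94)
violated soft preferences: 16, 17

1. panel.y = 40  [main.top = panel.top]
2. panel.h = 94  [main.h = panel.h]
3. panel.x = 144  [panel.left = main.right + 6]
4. panel.w = 82  [footer.left = panel.right + 18]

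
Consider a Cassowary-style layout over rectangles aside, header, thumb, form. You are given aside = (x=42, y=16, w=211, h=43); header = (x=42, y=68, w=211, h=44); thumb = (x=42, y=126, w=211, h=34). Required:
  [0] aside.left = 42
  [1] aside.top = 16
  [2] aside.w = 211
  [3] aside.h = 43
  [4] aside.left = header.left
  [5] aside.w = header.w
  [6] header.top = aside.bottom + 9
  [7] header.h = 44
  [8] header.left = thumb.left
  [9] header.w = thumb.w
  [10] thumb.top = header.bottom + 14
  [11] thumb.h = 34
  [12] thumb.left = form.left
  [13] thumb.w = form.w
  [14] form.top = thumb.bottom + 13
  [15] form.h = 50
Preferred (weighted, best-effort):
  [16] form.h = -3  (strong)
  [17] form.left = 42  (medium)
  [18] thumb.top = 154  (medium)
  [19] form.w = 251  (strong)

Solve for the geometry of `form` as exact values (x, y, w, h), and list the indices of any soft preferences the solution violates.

1. form.x = 42  [thumb.left = form.left]
2. form.w = 211  [thumb.w = form.w]
3. form.y = 173  [form.top = thumb.bottom + 13]
4. form.h = 50  [form.h = 50]

form = (x=42, y=173, w=211, h=50)
violated soft preferences: 16, 18, 19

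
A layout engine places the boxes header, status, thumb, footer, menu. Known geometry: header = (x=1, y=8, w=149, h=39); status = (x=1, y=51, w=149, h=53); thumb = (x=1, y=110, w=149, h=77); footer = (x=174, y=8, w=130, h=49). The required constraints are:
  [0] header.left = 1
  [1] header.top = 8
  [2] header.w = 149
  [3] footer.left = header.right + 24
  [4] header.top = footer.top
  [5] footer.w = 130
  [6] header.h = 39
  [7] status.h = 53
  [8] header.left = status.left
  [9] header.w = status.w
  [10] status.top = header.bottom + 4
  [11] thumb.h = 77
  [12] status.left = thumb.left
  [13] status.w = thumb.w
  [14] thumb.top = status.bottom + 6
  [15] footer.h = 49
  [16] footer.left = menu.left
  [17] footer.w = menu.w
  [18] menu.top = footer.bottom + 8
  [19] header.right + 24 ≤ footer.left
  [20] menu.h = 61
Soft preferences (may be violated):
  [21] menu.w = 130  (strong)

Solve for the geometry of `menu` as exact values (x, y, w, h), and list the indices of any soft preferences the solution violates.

menu = (x=174, y=65, w=130, h=61)
violated soft preferences: none

1. menu.x = 174  [footer.left = menu.left]
2. menu.w = 130  [footer.w = menu.w]
3. menu.y = 65  [menu.top = footer.bottom + 8]
4. menu.h = 61  [menu.h = 61]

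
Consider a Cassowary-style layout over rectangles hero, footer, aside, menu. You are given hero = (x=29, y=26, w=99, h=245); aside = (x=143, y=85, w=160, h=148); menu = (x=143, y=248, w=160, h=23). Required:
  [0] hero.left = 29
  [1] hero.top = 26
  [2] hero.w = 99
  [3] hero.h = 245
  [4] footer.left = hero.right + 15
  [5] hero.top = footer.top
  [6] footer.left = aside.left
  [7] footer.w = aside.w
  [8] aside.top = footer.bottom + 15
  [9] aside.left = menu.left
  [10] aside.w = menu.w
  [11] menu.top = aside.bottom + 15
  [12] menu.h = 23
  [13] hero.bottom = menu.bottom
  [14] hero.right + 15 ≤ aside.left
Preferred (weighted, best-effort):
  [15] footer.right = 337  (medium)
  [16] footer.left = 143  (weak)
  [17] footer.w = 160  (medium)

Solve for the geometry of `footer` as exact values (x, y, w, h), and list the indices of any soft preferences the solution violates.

1. footer.x = 143  [footer.left = hero.right + 15]
2. footer.y = 26  [hero.top = footer.top]
3. footer.w = 160  [footer.w = aside.w]
4. footer.h = 44  [aside.top = footer.bottom + 15]

footer = (x=143, y=26, w=160, h=44)
violated soft preferences: 15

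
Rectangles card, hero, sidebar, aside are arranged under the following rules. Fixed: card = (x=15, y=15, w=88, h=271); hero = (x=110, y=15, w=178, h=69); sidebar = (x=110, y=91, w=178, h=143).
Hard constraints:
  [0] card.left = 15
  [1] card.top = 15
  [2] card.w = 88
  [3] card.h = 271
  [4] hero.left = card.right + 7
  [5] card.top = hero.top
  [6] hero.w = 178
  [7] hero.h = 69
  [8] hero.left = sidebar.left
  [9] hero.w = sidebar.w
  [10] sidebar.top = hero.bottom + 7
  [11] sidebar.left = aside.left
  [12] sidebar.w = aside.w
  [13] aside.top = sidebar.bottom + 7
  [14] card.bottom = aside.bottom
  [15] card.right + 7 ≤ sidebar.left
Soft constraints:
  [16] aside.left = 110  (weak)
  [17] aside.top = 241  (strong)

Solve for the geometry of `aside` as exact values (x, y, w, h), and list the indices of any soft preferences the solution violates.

1. aside.x = 110  [sidebar.left = aside.left]
2. aside.w = 178  [sidebar.w = aside.w]
3. aside.y = 241  [aside.top = sidebar.bottom + 7]
4. aside.h = 45  [card.bottom = aside.bottom]

aside = (x=110, y=241, w=178, h=45)
violated soft preferences: none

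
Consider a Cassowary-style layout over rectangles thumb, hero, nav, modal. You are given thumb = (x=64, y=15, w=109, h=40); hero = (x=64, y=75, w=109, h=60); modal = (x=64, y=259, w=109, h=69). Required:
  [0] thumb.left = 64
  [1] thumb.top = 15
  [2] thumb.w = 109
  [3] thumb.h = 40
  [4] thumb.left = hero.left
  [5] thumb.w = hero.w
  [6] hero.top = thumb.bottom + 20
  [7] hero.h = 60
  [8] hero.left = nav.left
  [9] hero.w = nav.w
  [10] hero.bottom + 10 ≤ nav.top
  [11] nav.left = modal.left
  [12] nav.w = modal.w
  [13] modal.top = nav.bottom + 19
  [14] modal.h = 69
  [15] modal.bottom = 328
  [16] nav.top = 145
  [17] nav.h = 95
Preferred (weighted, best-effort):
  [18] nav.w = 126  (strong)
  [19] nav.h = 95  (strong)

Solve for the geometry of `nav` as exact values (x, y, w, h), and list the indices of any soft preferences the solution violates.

1. nav.x = 64  [hero.left = nav.left]
2. nav.w = 109  [hero.w = nav.w]
3. nav.y = 145  [nav.top = 145]
4. nav.h = 95  [nav.h = 95]

nav = (x=64, y=145, w=109, h=95)
violated soft preferences: 18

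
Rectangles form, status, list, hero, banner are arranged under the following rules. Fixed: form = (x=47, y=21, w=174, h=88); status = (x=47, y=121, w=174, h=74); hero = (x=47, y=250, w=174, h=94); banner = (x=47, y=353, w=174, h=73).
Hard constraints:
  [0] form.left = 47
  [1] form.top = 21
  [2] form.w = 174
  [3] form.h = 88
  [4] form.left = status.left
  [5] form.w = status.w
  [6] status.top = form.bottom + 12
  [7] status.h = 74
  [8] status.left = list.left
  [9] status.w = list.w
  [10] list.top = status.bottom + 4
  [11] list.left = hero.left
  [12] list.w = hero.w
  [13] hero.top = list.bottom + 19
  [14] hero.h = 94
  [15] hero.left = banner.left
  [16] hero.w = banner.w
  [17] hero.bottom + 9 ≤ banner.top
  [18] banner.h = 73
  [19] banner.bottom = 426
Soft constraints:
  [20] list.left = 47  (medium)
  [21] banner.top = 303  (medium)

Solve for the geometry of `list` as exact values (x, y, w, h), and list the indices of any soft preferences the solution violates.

1. list.x = 47  [status.left = list.left]
2. list.w = 174  [status.w = list.w]
3. list.y = 199  [list.top = status.bottom + 4]
4. list.h = 32  [hero.top = list.bottom + 19]

list = (x=47, y=199, w=174, h=32)
violated soft preferences: 21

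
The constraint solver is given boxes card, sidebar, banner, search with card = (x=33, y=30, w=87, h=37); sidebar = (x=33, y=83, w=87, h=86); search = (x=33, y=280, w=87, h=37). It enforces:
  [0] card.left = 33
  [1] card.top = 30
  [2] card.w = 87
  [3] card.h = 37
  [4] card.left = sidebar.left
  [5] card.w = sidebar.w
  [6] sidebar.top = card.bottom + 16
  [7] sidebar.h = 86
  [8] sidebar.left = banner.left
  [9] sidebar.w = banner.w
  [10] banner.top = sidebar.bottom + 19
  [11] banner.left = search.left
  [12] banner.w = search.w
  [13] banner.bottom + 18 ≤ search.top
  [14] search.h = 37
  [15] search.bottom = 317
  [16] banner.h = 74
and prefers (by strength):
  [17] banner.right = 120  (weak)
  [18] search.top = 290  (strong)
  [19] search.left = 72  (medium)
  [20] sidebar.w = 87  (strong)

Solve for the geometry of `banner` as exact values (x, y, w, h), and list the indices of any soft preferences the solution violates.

banner = (x=33, y=188, w=87, h=74)
violated soft preferences: 18, 19

1. banner.x = 33  [sidebar.left = banner.left]
2. banner.w = 87  [sidebar.w = banner.w]
3. banner.y = 188  [banner.top = sidebar.bottom + 19]
4. banner.h = 74  [banner.h = 74]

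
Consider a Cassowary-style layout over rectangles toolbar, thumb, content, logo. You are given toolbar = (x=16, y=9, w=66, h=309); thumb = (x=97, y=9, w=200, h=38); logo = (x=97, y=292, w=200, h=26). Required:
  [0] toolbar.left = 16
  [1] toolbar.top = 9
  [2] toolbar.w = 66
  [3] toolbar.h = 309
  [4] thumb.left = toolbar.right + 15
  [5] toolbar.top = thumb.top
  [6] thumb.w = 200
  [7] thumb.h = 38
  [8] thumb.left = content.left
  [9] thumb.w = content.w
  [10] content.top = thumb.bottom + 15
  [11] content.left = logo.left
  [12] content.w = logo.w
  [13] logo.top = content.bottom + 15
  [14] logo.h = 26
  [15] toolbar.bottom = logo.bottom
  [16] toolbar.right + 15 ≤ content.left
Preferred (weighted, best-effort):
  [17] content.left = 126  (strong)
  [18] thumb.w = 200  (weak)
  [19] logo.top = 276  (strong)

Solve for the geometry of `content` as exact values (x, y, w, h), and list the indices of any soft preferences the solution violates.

1. content.x = 97  [thumb.left = content.left]
2. content.w = 200  [thumb.w = content.w]
3. content.y = 62  [content.top = thumb.bottom + 15]
4. content.h = 215  [logo.top = content.bottom + 15]

content = (x=97, y=62, w=200, h=215)
violated soft preferences: 17, 19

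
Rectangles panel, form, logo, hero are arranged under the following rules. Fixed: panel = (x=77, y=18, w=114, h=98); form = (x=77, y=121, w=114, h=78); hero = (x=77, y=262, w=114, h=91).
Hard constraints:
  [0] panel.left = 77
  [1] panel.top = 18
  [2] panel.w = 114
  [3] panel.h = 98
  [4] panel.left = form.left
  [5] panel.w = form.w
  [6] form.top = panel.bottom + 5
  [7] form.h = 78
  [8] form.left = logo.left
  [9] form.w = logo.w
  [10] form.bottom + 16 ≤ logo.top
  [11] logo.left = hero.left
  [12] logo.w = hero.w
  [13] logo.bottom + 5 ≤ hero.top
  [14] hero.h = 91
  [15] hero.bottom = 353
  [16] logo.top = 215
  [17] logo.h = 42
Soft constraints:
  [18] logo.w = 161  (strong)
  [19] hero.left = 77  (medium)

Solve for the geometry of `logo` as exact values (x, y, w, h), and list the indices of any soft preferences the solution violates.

logo = (x=77, y=215, w=114, h=42)
violated soft preferences: 18

1. logo.x = 77  [form.left = logo.left]
2. logo.w = 114  [form.w = logo.w]
3. logo.y = 215  [logo.top = 215]
4. logo.h = 42  [logo.h = 42]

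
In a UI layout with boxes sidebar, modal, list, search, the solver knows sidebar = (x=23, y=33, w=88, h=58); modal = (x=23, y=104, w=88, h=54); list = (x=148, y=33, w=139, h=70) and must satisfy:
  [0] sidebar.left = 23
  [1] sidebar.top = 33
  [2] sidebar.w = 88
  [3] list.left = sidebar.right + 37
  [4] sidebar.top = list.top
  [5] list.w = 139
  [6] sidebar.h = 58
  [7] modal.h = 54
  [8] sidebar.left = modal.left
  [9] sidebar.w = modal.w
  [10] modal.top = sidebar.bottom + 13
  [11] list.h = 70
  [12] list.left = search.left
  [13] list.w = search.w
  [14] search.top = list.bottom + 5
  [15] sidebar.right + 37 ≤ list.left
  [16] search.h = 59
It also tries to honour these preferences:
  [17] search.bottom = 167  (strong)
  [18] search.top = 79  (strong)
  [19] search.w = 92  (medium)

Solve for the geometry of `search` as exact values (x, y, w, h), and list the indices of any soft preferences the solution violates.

search = (x=148, y=108, w=139, h=59)
violated soft preferences: 18, 19

1. search.x = 148  [list.left = search.left]
2. search.w = 139  [list.w = search.w]
3. search.y = 108  [search.top = list.bottom + 5]
4. search.h = 59  [search.h = 59]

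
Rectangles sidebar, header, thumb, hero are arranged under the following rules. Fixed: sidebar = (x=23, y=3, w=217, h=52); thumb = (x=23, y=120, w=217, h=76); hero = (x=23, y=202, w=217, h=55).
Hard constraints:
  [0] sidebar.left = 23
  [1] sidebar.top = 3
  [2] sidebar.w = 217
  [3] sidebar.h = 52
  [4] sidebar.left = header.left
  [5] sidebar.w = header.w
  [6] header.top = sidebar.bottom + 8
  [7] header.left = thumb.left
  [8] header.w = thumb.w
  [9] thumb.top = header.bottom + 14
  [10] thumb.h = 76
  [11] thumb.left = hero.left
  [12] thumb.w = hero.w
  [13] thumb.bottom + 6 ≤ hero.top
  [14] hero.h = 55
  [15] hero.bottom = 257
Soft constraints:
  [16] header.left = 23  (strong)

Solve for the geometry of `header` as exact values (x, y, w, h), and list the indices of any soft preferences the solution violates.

1. header.x = 23  [sidebar.left = header.left]
2. header.w = 217  [sidebar.w = header.w]
3. header.y = 63  [header.top = sidebar.bottom + 8]
4. header.h = 43  [thumb.top = header.bottom + 14]

header = (x=23, y=63, w=217, h=43)
violated soft preferences: none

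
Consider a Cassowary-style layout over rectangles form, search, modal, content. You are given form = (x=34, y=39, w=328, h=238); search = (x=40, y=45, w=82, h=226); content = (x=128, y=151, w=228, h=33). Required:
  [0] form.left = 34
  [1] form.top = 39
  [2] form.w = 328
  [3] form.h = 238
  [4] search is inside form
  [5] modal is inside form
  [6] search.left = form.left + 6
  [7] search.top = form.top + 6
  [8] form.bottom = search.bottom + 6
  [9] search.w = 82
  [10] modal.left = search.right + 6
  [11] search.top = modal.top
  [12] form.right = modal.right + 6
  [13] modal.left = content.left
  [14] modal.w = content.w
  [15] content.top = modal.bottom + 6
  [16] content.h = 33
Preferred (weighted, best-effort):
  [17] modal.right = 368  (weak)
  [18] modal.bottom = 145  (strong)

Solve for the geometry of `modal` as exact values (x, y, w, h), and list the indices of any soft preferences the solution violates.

1. modal.x = 128  [modal.left = search.right + 6]
2. modal.y = 45  [search.top = modal.top]
3. modal.w = 228  [form.right = modal.right + 6]
4. modal.h = 100  [content.top = modal.bottom + 6]

modal = (x=128, y=45, w=228, h=100)
violated soft preferences: 17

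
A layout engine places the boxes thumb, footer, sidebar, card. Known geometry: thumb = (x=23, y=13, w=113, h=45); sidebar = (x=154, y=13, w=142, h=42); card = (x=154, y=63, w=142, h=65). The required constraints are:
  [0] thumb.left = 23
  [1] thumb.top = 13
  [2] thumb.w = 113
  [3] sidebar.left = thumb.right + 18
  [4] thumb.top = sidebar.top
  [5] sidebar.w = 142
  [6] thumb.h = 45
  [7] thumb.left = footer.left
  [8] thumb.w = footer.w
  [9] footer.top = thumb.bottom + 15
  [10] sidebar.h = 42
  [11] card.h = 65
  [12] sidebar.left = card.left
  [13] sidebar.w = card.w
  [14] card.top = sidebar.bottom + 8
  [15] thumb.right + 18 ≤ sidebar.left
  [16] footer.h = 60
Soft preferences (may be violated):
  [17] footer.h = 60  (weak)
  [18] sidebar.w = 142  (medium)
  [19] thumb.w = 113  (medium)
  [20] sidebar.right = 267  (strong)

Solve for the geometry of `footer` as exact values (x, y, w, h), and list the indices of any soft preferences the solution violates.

1. footer.x = 23  [thumb.left = footer.left]
2. footer.w = 113  [thumb.w = footer.w]
3. footer.y = 73  [footer.top = thumb.bottom + 15]
4. footer.h = 60  [footer.h = 60]

footer = (x=23, y=73, w=113, h=60)
violated soft preferences: 20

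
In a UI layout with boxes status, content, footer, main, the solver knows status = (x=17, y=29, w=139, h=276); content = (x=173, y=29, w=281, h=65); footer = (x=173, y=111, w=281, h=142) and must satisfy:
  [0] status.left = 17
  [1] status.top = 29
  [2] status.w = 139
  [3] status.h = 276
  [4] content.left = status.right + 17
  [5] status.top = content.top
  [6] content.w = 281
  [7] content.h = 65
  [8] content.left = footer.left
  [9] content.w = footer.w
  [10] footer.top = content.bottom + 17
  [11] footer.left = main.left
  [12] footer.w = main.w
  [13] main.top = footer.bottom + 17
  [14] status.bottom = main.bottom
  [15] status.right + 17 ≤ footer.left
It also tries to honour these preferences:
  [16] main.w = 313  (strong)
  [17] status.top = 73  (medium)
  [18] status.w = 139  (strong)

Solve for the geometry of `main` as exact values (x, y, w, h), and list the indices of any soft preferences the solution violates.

1. main.x = 173  [footer.left = main.left]
2. main.w = 281  [footer.w = main.w]
3. main.y = 270  [main.top = footer.bottom + 17]
4. main.h = 35  [status.bottom = main.bottom]

main = (x=173, y=270, w=281, h=35)
violated soft preferences: 16, 17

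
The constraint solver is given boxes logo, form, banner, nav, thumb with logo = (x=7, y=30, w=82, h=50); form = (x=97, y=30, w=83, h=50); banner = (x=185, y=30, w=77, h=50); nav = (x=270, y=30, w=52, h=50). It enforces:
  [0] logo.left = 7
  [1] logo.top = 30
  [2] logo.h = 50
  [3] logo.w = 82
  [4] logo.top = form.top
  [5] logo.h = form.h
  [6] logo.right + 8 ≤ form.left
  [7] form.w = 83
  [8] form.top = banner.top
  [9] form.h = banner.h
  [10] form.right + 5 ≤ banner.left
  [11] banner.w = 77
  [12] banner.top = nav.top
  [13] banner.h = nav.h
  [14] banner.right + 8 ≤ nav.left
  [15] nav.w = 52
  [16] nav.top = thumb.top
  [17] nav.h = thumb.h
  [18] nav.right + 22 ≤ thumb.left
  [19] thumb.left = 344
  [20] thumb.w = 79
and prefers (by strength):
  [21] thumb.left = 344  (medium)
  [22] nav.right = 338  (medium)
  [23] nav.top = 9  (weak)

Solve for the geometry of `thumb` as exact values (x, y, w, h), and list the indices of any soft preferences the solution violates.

thumb = (x=344, y=30, w=79, h=50)
violated soft preferences: 22, 23

1. thumb.y = 30  [nav.top = thumb.top]
2. thumb.h = 50  [nav.h = thumb.h]
3. thumb.x = 344  [thumb.left = 344]
4. thumb.w = 79  [thumb.w = 79]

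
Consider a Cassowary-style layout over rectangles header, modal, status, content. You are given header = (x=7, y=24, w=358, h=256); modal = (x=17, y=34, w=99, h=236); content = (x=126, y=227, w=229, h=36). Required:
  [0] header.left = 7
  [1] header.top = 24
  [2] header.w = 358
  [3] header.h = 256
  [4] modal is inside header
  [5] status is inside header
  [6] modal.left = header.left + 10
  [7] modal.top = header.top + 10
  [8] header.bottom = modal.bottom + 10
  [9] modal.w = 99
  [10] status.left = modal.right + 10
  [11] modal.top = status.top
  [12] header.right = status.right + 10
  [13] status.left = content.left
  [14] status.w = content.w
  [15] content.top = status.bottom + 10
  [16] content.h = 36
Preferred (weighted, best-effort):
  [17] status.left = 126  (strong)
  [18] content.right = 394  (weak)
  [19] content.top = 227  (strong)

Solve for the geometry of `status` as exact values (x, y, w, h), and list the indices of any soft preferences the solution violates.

1. status.x = 126  [status.left = modal.right + 10]
2. status.y = 34  [modal.top = status.top]
3. status.w = 229  [header.right = status.right + 10]
4. status.h = 183  [content.top = status.bottom + 10]

status = (x=126, y=34, w=229, h=183)
violated soft preferences: 18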